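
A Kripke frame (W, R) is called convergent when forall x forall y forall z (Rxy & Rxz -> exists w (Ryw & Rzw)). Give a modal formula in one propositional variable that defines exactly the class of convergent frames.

◇□q → □◇q

The condition is convergence. The .2 schema ◇□q → □◇q defines it.
Suppose ◇□q→□◇q is valid. Take Rxy, Rxz and set V(q)={w : Ryw}. Then □q at y so ◇□q at x, so □◇q at x, so ◇q at z, giving w with Rzw and Ryw.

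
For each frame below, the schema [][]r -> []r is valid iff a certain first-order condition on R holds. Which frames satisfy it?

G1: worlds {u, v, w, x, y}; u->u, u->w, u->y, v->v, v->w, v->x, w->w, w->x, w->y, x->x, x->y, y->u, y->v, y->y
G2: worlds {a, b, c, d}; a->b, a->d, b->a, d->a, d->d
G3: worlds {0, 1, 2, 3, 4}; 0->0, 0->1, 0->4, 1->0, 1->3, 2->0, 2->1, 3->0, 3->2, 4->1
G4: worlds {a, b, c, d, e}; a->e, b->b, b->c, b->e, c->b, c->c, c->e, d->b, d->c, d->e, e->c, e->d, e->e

Frame correspondent (Sahlqvist): forall x forall y (Rxy -> exists z (Rxz & Rzy)) — i.e. density.
G1: ✓.
G2: fails — Rab but no z with Raz and Rzb.
G3: fails — R32 but no z with R3z and Rz2.
G4: ✓.
Valid on: G1, G4.

G1, G4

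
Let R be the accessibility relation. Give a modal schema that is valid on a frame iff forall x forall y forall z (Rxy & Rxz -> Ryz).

◇p → □◇p

The condition is the Euclidean property. The 5 schema ◇p → □◇p defines it.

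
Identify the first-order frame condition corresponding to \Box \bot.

□⊥ is valid iff no world has any successor (otherwise □⊥ fails at any world with one).

emptiness of R: \forall x \forall y \neg Rxy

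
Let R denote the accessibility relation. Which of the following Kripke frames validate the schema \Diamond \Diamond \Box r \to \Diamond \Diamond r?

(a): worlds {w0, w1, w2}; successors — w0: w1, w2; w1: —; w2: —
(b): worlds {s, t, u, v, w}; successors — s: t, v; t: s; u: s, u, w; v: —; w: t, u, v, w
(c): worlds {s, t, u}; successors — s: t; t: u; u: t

(a)

Frame correspondent (Sahlqvist): \forall x \forall y (x R^2 y \to \exists w (yRw \wedge x R^2 w)) — i.e. a generalized confluence (Geach) condition.
(a): condition met.
(b): fails — sR²s but no w* with sRw* and sR²w*.
(c): fails — sR²u but no w with uRw and sR²w.
Valid on: (a).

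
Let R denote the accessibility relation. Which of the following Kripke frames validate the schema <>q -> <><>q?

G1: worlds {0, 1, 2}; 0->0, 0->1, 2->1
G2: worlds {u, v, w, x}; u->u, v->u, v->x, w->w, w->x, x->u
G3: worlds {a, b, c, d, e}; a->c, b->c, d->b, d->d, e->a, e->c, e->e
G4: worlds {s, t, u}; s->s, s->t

The schema corresponds to a generalized confluence (Geach) condition: forall x forall y (xRy -> exists w (y = w & x R^2 w)).
G1: fails — 2R1 but no w with 1=w and 2R²w.
G2: fails — vRx but no t with x=t and vR²t.
G3: fails — aRc but no w with c=w and aR²w.
G4: satisfies the condition.
Valid on: G4.

G4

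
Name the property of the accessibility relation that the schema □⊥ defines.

emptiness of R: ∀x ∀y ¬Rxy

□⊥ is valid iff no world has any successor (otherwise □⊥ fails at any world with one).
Conversely, on a frame with emptiness of R the schema holds at every world under every valuation.
Frame condition: ∀x ∀y ¬Rxy.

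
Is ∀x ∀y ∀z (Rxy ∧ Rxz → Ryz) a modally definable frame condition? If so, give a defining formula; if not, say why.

Yes, by ◇p → □◇p

The condition is the Euclidean property. A defining modal formula is ◇p → □◇p.
Suppose ◇p→□◇p is valid. Take Rxy, Rxz and set V(p)={y}. Then ◇p at x, so □◇p at x, so ◇p at z, so some w with Rzw has p; w=y, i.e. Rzy. By symmetry of the argument, Ryz.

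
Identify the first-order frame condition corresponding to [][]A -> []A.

This schema is the C4 axiom.
Its frame correspondent is density — forall x forall y (Rxy -> exists z (Rxz & Rzy)).

density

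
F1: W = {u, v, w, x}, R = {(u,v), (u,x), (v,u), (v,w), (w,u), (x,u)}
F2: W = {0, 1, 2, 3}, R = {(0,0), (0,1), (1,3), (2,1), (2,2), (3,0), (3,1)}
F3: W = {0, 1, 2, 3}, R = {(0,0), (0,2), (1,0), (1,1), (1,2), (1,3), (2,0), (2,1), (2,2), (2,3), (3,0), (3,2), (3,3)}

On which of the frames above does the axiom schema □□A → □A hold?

F3

Frame correspondent (Sahlqvist): ∀x ∀y (Rxy → ∃z (Rxz ∧ Rzy)) — i.e. density.
F1: fails — Ruv but no z with Ruz and Rzv.
F2: fails — R13 but no z with R1z and Rz3.
F3: holds.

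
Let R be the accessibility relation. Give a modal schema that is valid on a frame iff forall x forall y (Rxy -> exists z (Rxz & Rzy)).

□□r → □r

The condition is density. The C4 schema □□r → □r defines it.
Suppose □□r→□r is valid. Take Rxy and set V(r)={w : xR²w}. Then □□r at x, so □r at x, so r at y, i.e. ∃z(Rxz∧Rzy).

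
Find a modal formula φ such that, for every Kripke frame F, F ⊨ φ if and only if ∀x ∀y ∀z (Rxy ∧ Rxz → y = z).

◇ψ → □ψ

A defining formula is ◇ψ → □ψ (the CD axiom).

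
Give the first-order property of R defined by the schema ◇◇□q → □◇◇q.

∀x ∀y ∀z ((xR²y ∧ xRz) → ∃w (yRw ∧ zR²w))

This is a Sahlqvist (Geach-type) schema ◇^2□^1q → □^1◇^2q.
Minimal-valuation argument: fix x; take any y with xR^2y and any z with xR^1z. Set V(q) to the set of worlds R-reachable from y in exactly 1 step. Then □^1q holds at y, so the antecedent holds at x; validity forces ◇^2q at z, giving a w with zR^2w and yR^1w.
First-order correspondent: ∀x ∀y ∀z ((xR²y ∧ xRz) → ∃w (yRw ∧ zR²w)).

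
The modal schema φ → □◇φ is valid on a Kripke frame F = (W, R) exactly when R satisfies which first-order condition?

Suppose φ→□◇φ is valid. Take Rxy and set V(φ)={x}. Then φ at x, so □◇φ at x, so ◇φ at y, so some z with Ryz has φ; z=x, i.e. Ryx.
The converse is a direct semantic check.
Frame condition: ∀x ∀y (Rxy → Ryx).

Symmetry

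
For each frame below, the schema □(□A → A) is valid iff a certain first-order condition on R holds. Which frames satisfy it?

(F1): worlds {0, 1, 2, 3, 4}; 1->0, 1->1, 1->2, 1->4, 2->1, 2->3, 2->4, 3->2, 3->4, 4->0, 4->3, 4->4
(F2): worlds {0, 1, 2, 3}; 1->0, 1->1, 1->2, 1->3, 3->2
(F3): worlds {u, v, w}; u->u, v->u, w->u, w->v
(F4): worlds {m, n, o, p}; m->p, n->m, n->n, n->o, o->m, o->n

Frame correspondent (Sahlqvist): ∀x ∀y (Rxy → Ryy) — i.e. shift-reflexivity.
(F1): fails — R10 but not R00.
(F2): fails — R10 but not R00.
(F3): fails — Rwv but not Rvv.
(F4): fails — Rom but not Rmm.

none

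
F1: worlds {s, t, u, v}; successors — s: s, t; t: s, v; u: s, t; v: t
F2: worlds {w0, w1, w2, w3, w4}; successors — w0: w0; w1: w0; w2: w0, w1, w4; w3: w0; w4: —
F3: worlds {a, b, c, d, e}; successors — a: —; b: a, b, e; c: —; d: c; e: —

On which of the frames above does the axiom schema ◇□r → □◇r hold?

The schema corresponds to convergence: ∀x ∀y ∀z (Rxy ∧ Rxz → ∃w (Ryw ∧ Rzw)).
F1: ✓.
F2: fails — Rw2w4 and Rw2w4 but w4 and w4 have no common successor.
F3: fails — Rba and Rba but a and a have no common successor.
Valid on: F1.

F1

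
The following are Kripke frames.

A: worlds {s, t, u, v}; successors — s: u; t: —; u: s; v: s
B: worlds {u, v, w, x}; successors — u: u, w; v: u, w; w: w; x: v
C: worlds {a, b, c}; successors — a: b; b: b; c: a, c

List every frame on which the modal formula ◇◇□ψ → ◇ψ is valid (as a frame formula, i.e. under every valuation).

A

The schema corresponds to a generalized confluence (Geach) condition: ∀x ∀y (xR²y → ∃w (yRw ∧ xRw)).
A: condition met.
B: fails — xR²u but no t with uRt and xRt.
C: fails — cR²a but no w with aRw and cRw.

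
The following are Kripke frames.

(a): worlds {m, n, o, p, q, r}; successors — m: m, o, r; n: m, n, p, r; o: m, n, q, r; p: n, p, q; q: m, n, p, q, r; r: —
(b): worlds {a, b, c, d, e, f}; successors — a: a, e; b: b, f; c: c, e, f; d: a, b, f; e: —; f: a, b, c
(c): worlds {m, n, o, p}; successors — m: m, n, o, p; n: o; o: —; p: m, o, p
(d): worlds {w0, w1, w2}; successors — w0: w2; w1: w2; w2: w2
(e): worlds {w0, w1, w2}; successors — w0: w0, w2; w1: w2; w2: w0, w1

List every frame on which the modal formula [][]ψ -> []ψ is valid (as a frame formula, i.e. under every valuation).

Frame correspondent (Sahlqvist): forall x forall y (Rxy -> exists z (Rxz & Rzy)) — i.e. density.
(a): condition met.
(b): condition met.
(c): fails — Rno but no z with Rnz and Rzo.
(d): condition met.
(e): fails — Rw1w2 but no z with Rw1z and Rzw2.

(a), (b), (d)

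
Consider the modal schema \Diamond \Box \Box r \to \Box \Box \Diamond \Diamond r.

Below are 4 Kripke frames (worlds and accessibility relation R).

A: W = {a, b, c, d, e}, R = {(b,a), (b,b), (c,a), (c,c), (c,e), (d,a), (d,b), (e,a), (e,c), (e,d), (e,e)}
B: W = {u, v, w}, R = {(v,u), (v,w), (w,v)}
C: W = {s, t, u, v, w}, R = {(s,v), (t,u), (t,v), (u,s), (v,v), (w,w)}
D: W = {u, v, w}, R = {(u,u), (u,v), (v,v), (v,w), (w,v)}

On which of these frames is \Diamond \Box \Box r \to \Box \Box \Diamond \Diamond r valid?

Frame correspondent (Sahlqvist): \forall x \forall y \forall z ((xRy \wedge x R^2 z) \to \exists w (y R^2 w \wedge z R^2 w)) — i.e. a generalized confluence (Geach) condition.
A: fails — bRa, bR²a but no w with aR²w and aR²w.
B: fails — vRu, vR²v but no t with uR²t and vR²t.
C: ✓.
D: ✓.
Valid on: C, D.

C, D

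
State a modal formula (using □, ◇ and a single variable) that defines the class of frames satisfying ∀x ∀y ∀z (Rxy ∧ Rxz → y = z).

The condition is partial functionality. The CD schema ◇p → □p defines it.
Suppose ◇p→□p is valid. Take Rxy, Rxz and set V(p)={y}. Then ◇p at x, so □p at x, so p at z, i.e. z=y.

◇p → □p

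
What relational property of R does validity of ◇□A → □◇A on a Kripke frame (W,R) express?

Convergence

This schema is the .2 axiom.
Its frame correspondent is convergence — ∀x ∀y ∀z (Rxy ∧ Rxz → ∃w (Ryw ∧ Rzw)).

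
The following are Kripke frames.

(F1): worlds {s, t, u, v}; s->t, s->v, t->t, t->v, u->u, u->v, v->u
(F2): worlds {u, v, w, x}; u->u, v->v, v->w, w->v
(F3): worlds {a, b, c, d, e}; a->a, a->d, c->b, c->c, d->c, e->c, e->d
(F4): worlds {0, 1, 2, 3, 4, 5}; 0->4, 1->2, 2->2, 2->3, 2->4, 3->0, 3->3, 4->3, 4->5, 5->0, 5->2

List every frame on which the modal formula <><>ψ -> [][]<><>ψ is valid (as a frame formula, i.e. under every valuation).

This is the axiom for a generalized confluence (Geach) condition; its first-order frame correspondent is forall x forall y forall z ((x R^2 y & x R^2 z) -> exists w (y = w & z R^2 w)).
(F1): fails — sR²t, sR²u but no w with t=w and uR²w.
(F2): condition met.
(F3): fails — aR²a, aR²c but no w with a=w and cR²w.
(F4): fails — 0R²5, 0R²3 but no w with 5=w and 3R²w.

(F2)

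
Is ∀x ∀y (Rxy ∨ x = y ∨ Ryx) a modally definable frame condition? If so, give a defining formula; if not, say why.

If a class were modally definable it would be closed under disjoint unions (Goldblatt–Thomason).
Take 2 disjoint single-world reflexive frames: each is trivially connected, but their disjoint union has 2 worlds with no edge between distinct components, so it is not connected.
Hence connectedness of R is not modally definable.

No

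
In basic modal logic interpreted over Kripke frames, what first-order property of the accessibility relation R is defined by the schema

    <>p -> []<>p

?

This schema is the 5 axiom.
Its frame correspondent is the Euclidean property — forall x forall y forall z (Rxy & Rxz -> Ryz).

The Euclidean property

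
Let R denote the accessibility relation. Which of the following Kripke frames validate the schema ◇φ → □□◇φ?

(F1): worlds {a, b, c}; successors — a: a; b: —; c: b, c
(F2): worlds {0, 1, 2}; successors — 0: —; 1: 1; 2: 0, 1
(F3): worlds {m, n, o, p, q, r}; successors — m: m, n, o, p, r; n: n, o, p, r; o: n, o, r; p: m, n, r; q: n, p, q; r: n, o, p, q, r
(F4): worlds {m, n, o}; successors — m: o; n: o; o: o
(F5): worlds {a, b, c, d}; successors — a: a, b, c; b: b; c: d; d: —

This is the axiom for a generalized confluence (Geach) condition; its first-order frame correspondent is ∀x ∀y ∀z ((xRy ∧ xR²z) → ∃w (y = w ∧ zRw)).
(F1): fails — cRb, cR²b but no w with b=w and bRw.
(F2): fails — 2R0, 2R²1 but no w with 0=w and 1Rw.
(F3): fails — mRm, mR²n but no w with m=w and nRw.
(F4): ✓.
(F5): fails — aRa, aR²b but no w with a=w and bRw.

(F4)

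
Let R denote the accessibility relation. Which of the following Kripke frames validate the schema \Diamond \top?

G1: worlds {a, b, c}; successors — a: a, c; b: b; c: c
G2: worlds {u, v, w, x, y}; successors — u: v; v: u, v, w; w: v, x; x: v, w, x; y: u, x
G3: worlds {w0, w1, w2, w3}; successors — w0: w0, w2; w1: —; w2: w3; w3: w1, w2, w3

The schema corresponds to seriality: \forall x \exists y Rxy.
G1: holds.
G2: holds.
G3: fails — world w1 has no successor.

G1, G2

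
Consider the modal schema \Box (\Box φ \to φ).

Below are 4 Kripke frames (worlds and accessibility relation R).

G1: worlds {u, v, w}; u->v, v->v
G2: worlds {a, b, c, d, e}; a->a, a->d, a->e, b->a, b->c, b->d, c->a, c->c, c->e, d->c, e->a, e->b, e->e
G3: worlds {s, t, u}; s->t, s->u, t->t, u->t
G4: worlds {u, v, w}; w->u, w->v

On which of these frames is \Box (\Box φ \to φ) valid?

This is the axiom for shift-reflexivity; its first-order frame correspondent is \forall x \forall y (Rxy \to Ryy).
G1: ✓.
G2: fails — Reb but not Rbb.
G3: fails — Rsu but not Ruu.
G4: fails — Rwu but not Ruu.
Valid on: G1.

G1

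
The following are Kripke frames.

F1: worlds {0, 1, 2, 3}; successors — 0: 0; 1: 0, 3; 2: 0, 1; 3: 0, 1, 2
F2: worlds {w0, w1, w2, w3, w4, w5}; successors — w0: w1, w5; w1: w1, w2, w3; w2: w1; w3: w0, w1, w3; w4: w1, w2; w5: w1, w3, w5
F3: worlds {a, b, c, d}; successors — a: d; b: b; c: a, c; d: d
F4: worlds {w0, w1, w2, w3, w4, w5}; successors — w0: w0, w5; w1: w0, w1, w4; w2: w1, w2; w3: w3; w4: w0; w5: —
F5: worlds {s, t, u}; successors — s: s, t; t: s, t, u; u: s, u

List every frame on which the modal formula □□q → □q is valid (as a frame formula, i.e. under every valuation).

Frame correspondent (Sahlqvist): ∀x ∀y (Rxy → ∃z (Rxz ∧ Rzy)) — i.e. density.
F1: fails — R32 but no z with R3z and Rz2.
F2: satisfies the condition.
F3: satisfies the condition.
F4: satisfies the condition.
F5: satisfies the condition.

F2, F3, F4, F5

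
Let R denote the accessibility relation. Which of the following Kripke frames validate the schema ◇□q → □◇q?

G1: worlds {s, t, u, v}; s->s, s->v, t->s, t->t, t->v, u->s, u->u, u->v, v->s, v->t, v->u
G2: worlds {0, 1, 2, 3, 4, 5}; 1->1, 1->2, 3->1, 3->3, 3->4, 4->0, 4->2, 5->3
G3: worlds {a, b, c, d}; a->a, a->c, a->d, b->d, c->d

G1

The schema corresponds to convergence: ∀x ∀y ∀z (Rxy ∧ Rxz → ∃w (Ryw ∧ Rzw)).
G1: ✓.
G2: fails — R12 and R12 but 2 and 2 have no common successor.
G3: fails — Raa and Rad but a and d have no common successor.
Valid on: G1.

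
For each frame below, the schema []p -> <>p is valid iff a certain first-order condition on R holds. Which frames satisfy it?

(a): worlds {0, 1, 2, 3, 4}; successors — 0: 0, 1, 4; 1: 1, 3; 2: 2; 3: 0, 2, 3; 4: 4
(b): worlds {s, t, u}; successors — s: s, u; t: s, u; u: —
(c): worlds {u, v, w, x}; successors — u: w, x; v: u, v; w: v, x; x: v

This is the axiom for seriality; its first-order frame correspondent is forall x exists y Rxy.
(a): condition met.
(b): fails — world u has no successor.
(c): condition met.
Valid on: (a), (c).

(a), (c)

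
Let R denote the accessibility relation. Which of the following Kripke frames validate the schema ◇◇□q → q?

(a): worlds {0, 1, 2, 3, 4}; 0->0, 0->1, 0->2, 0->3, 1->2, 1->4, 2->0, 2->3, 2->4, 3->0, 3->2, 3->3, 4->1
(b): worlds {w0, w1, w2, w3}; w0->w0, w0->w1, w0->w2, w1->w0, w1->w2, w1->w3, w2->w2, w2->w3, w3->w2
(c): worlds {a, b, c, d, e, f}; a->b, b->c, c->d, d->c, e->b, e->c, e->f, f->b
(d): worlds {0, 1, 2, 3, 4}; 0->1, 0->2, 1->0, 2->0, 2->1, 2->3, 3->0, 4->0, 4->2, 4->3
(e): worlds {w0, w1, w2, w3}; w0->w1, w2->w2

(e)

This is the axiom for a generalized confluence (Geach) condition; its first-order frame correspondent is ∀x ∀y (xR²y → ∃w (yRw ∧ x = w)).
(a): fails — 0R²1 but no w with 1Rw and 0=w.
(b): fails — w0R²w2 but no w with w2Rw and w0=w.
(c): fails — aR²c but no w with cRw and a=w.
(d): fails — 0R²0 but no w with 0Rw and 0=w.
(e): condition met.
Valid on: (e).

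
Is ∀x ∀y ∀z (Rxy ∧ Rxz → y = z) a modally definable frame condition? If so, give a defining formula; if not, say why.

Yes: it is partial functionality, defined by the CD schema ◇q → □q.
Suppose ◇q→□q is valid. Take Rxy, Rxz and set V(q)={y}. Then ◇q at x, so □q at x, so q at z, i.e. z=y.

Yes — defined by ◇q → □q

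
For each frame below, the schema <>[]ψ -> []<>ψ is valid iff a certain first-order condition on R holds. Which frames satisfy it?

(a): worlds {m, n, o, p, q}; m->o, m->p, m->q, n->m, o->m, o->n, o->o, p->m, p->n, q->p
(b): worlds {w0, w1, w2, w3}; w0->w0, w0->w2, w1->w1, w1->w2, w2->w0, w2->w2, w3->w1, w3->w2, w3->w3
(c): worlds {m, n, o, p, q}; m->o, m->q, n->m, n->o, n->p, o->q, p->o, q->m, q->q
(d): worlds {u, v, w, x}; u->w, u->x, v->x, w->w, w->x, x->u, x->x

The schema corresponds to convergence: forall x forall y forall z (Rxy & Rxz -> exists w (Ryw & Rzw)).
(a): fails — Rmo and Rmq but o and q have no common successor.
(b): ✓.
(c): fails — Rno and Rnp but o and p have no common successor.
(d): ✓.

(b), (d)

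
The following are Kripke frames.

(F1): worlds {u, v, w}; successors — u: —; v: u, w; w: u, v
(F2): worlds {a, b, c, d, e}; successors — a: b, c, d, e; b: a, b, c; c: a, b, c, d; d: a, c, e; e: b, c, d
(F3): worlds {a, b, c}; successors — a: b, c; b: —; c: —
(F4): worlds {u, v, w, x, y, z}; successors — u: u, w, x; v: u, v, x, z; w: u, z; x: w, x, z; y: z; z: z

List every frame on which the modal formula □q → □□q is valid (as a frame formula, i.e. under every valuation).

The schema corresponds to transitivity: ∀x ∀y ∀z (Rxy ∧ Ryz → Rxz).
(F1): fails — Rwv and Rvw but not Rww.
(F2): fails — Rbc and Rcd but not Rbd.
(F3): holds.
(F4): fails — Rxw and Rwu but not Rxu.
Valid on: (F3).

(F3)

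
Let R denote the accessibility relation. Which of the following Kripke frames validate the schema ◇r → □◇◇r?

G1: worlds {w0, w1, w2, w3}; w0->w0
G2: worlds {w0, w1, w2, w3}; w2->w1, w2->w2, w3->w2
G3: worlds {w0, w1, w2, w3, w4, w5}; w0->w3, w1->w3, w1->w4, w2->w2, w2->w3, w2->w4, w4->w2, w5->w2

Frame correspondent (Sahlqvist): ∀x ∀y ∀z ((xRy ∧ xRz) → ∃w (y = w ∧ zR²w)) — i.e. a generalized confluence (Geach) condition.
G1: ✓.
G2: fails — w2Rw1, w2Rw1 but no w with w1=w and w1R²w.
G3: fails — w0Rw3, w0Rw3 but no w with w3=w and w3R²w.

G1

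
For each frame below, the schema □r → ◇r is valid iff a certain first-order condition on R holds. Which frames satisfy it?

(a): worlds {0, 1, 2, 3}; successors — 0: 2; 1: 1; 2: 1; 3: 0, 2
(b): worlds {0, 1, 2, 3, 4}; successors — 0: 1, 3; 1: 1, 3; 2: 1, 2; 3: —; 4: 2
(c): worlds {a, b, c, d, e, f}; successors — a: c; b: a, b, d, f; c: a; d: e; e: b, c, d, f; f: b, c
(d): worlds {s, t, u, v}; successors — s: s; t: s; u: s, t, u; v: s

(a), (c), (d)

This is the axiom for seriality; its first-order frame correspondent is ∀x ∃y Rxy.
(a): holds.
(b): fails — world 3 has no successor.
(c): holds.
(d): holds.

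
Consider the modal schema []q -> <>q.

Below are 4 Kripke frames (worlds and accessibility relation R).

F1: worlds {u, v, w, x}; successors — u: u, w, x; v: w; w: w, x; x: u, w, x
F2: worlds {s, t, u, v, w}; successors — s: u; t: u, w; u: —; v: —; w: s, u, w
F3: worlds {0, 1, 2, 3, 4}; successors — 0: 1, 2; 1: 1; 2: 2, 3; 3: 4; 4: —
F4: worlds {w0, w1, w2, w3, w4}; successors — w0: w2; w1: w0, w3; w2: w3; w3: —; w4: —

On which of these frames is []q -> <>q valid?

This is the axiom for seriality; its first-order frame correspondent is forall x exists y Rxy.
F1: ✓.
F2: fails — world u has no successor.
F3: fails — world 4 has no successor.
F4: fails — world w3 has no successor.

F1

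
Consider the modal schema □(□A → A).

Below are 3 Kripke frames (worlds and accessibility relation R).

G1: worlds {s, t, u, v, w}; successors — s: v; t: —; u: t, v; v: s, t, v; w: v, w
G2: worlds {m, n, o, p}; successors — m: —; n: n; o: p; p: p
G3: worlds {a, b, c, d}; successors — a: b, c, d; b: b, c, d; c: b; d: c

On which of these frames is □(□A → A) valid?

G2

The schema corresponds to shift-reflexivity: ∀x ∀y (Rxy → Ryy).
G1: fails — Rut but not Rtt.
G2: satisfies the condition.
G3: fails — Rbc but not Rcc.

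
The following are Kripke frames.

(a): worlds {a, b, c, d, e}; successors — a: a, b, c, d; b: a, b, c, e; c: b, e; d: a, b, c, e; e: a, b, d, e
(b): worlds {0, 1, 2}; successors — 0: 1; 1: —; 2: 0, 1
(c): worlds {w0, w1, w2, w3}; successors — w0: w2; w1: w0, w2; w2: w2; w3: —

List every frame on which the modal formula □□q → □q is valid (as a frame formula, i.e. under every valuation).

(a)

This is the axiom for density; its first-order frame correspondent is ∀x ∀y (Rxy → ∃z (Rxz ∧ Rzy)).
(a): ✓.
(b): fails — R01 but no z with R0z and Rz1.
(c): fails — Rw1w0 but no z with Rw1z and Rzw0.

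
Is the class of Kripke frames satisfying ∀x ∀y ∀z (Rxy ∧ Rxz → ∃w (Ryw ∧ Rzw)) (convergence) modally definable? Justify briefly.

This is a Sahlqvist condition; the .2 axiom ◇□q → □◇q defines it.
Suppose ◇□q→□◇q is valid. Take Rxy, Rxz and set V(q)={w : Ryw}. Then □q at y so ◇□q at x, so □◇q at x, so ◇q at z, giving w with Rzw and Ryw.

Yes, by ◇□q → □◇q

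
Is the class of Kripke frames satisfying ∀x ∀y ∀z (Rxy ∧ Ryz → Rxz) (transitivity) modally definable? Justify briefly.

Yes, by □q → □□q

The condition is transitivity. A defining modal formula is □q → □□q.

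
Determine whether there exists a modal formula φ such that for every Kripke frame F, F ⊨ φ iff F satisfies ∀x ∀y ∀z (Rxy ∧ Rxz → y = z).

Definable; ◇p → □p defines it

The condition is partial functionality. A defining modal formula is ◇p → □p.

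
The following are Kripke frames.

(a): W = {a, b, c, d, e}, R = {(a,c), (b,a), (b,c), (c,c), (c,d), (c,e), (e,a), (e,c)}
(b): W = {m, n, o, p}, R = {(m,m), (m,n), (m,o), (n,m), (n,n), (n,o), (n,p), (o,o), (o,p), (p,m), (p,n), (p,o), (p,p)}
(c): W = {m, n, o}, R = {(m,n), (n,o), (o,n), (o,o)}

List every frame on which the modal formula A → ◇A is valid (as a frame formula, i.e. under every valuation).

(b)

This is the axiom for reflexivity; its first-order frame correspondent is ∀x Rxx.
(a): fails — world a does not see itself.
(b): satisfies the condition.
(c): fails — world m does not see itself.
Valid on: (b).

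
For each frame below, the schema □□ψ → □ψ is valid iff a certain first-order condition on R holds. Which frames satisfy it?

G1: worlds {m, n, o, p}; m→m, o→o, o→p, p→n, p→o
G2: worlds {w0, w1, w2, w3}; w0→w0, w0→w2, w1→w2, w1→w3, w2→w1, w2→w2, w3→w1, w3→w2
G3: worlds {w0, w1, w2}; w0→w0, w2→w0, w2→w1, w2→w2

The schema corresponds to density: ∀x ∀y (Rxy → ∃z (Rxz ∧ Rzy)).
G1: fails — Rpn but no z with Rpz and Rzn.
G2: fails — Rw1w3 but no z with Rw1z and Rzw3.
G3: satisfies the condition.

G3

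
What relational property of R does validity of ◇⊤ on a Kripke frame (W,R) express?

Seriality

◇⊤ holds at w iff w has a successor, so frame-validity of ◇⊤ is exactly seriality. Equivalently via □r → ◇r:
Suppose □r→◇r is valid. At any x set V(r)=W. Then □r at x, so ◇r at x, so x has a successor.
Conversely, any frame satisfying ∀x ∃y Rxy validates the schema.
So the correspondent is seriality.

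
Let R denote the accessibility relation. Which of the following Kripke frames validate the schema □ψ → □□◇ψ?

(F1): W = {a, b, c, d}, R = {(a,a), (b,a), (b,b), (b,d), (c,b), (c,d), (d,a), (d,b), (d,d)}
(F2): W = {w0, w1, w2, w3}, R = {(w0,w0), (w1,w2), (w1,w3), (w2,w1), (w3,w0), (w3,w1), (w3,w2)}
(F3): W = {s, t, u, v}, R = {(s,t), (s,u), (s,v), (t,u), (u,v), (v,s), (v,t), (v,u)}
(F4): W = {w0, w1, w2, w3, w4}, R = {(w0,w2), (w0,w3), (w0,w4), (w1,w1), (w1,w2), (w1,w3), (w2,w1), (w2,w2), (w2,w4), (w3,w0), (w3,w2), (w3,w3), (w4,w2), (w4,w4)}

(F4)

This is the axiom for a generalized confluence (Geach) condition; its first-order frame correspondent is ∀x ∀z (xR²z → ∃w (xRw ∧ zRw)).
(F1): fails — cR²a but no w with cRw and aRw.
(F2): fails — w1R²w0 but no w with w1Rw and w0Rw.
(F3): fails — uR²t but no w with uRw and tRw.
(F4): ✓.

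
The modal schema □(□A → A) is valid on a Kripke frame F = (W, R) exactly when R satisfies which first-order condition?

shift-reflexivity

Suppose □(□A→A) is valid. Take Rxy and set V(A)={w : Ryw}. Then at y, □A holds; since □(□A→A) at x, □A→A at y, so A at y, i.e. Ryy.
Conversely, on a frame with shift-reflexivity the schema holds at every world under every valuation.
Frame condition: ∀x ∀y (Rxy → Ryy).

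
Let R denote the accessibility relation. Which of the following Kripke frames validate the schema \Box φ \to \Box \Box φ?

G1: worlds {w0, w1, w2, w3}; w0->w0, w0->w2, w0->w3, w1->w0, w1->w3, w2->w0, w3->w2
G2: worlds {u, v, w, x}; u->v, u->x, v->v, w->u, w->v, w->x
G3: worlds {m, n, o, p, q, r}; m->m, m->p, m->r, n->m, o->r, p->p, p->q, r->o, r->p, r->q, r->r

This is the axiom for transitivity; its first-order frame correspondent is \forall x \forall y \forall z (Rxy \wedge Ryz \to Rxz).
G1: fails — Rw1w0 and Rw0w2 but not Rw1w2.
G2: satisfies the condition.
G3: fails — Rmr and Rro but not Rmo.
Valid on: G2.

G2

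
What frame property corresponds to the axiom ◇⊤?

◇⊤ holds at w iff w has a successor, so frame-validity of ◇⊤ is exactly seriality. Equivalently via □φ → ◇φ:
Suppose □φ→◇φ is valid. At any x set V(φ)=W. Then □φ at x, so ◇φ at x, so x has a successor.

Seriality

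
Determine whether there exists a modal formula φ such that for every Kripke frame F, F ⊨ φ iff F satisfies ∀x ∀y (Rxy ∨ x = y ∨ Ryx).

No — not modally definable

Modal frame validity is preserved under disjoint unions.
Take 2 disjoint single-world reflexive frames: each is trivially connected, but their disjoint union has 2 worlds with no edge between distinct components, so it is not connected.
So the class is not modally definable.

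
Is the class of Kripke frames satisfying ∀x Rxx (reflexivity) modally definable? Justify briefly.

Yes — defined by □q → q

The condition is reflexivity. A defining modal formula is □q → q.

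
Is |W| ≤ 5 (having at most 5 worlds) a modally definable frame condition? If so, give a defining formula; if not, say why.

No

Any modally definable frame class is closed under disjoint unions.
Any modal formula valid on each of 6 disjoint one-world frames is valid on their disjoint union (validity is preserved under disjoint unions). Each one-world frame has |W|=1≤5, but the union has |W|=6.
So no modal formula (or set of formulas) defines exactly the |W|≤5 frames.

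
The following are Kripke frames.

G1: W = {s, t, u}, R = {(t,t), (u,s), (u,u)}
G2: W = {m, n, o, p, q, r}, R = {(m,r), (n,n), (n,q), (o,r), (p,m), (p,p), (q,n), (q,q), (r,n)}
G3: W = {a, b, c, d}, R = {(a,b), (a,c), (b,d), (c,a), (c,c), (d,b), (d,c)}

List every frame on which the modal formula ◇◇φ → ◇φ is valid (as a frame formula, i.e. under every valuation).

The schema corresponds to transitivity: ∀x ∀y ∀z (Rxy ∧ Ryz → Rxz).
G1: ✓.
G2: fails — Rpm and Rmr but not Rpr.
G3: fails — Rdc and Rca but not Rda.
Valid on: G1.

G1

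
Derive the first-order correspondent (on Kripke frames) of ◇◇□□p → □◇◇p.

∀x ∀y ∀z ((xR²y ∧ xRz) → ∃w (yR²w ∧ zR²w))

This is a Sahlqvist (Geach-type) schema ◇^2□^2p → □^1◇^2p.
First-order correspondent: ∀x ∀y ∀z ((xR²y ∧ xRz) → ∃w (yR²w ∧ zR²w)).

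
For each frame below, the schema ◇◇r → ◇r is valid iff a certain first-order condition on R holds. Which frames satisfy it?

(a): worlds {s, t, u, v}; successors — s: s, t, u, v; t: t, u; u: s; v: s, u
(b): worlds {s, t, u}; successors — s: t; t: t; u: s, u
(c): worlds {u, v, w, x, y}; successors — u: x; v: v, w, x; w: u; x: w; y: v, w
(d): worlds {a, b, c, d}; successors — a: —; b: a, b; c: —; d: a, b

Frame correspondent (Sahlqvist): ∀x ∀y ∀z (Rxy ∧ Ryz → Rxz) — i.e. transitivity.
(a): fails — Rus and Rsv but not Ruv.
(b): fails — Rus and Rst but not Rut.
(c): fails — Rxw and Rwu but not Rxu.
(d): holds.

(d)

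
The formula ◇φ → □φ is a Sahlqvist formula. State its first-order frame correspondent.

partial functionality: ∀x ∀y ∀z (Rxy ∧ Rxz → y = z)

This schema is the CD axiom.
It corresponds to partial functionality: ∀x ∀y ∀z (Rxy ∧ Rxz → y = z).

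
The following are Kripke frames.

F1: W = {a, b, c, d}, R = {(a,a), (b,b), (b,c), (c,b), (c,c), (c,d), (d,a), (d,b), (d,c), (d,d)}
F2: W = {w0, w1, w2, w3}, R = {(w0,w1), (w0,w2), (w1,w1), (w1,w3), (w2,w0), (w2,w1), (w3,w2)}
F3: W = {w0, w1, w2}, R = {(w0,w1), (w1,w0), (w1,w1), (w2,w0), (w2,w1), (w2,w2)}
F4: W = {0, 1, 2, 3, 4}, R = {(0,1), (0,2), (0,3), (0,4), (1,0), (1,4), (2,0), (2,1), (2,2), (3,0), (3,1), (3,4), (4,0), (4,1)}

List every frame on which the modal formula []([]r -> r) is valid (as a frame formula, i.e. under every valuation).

F1

The schema corresponds to shift-reflexivity: forall x forall y (Rxy -> Ryy).
F1: holds.
F2: fails — Rw3w2 but not Rw2w2.
F3: fails — Rw1w0 but not Rw0w0.
F4: fails — R10 but not R00.
Valid on: F1.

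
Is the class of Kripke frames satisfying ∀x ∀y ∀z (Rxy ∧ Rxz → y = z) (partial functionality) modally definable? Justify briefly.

Yes, by ◇p → □p

This is a Sahlqvist condition; the CD axiom ◇p → □p defines it.
Suppose ◇p→□p is valid. Take Rxy, Rxz and set V(p)={y}. Then ◇p at x, so □p at x, so p at z, i.e. z=y.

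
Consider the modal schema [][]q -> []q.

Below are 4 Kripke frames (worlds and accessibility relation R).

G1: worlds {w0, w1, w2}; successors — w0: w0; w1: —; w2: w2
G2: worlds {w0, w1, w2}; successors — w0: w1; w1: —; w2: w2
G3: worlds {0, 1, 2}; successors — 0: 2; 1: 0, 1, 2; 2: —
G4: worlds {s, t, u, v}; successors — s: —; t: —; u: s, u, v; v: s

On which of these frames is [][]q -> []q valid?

G1

Frame correspondent (Sahlqvist): forall x forall y (Rxy -> exists z (Rxz & Rzy)) — i.e. density.
G1: satisfies the condition.
G2: fails — Rw0w1 but no z with Rw0z and Rzw1.
G3: fails — R02 but no z with R0z and Rz2.
G4: fails — Rvs but no z with Rvz and Rzs.
Valid on: G1.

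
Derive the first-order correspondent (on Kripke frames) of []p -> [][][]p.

forall x forall z (x R^3 z -> exists w (xRw & z = w))

This is a Sahlqvist (Geach-type) schema ◇^0□^1p → □^3◇^0p.
Minimal-valuation argument: fix x; take any y with xR^0y and any z with xR^3z. Set V(p) to the set of worlds R-reachable from y in exactly 1 step. Then □^1p holds at y, so the antecedent holds at x; validity forces ◇^0p at z, giving a w with zR^0w and yR^1w.
First-order correspondent: forall x forall z (x R^3 z -> exists w (xRw & z = w)).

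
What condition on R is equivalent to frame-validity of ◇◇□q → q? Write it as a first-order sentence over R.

This is a Sahlqvist (Geach-type) schema ◇^2□^1q → □^0◇^0q.
Minimal-valuation argument: fix x; take any y with xR^2y and any z with xR^0z. Set V(q) to the set of worlds R-reachable from y in exactly 1 step. Then □^1q holds at y, so the antecedent holds at x; validity forces ◇^0q at z, giving a w with zR^0w and yR^1w.
First-order correspondent: ∀x ∀y (xR²y → ∃w (yRw ∧ x = w)).

∀x ∀y (xR²y → ∃w (yRw ∧ x = w))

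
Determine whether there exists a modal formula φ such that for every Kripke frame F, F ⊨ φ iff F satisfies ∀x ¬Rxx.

Not modally definable

Modal frame validity is preserved under surjective bounded morphisms.
The 3-cycle (worlds s,t,u with s→t→u→s) is irreflexive, and the map sending every world to a single reflexive point • is a surjective bounded morphism (forth: every edge maps to (•,•); back: every world has a successor). So any modal formula valid on the 3-cycle is also valid on the reflexive point, which is not irreflexive.
So no modal formula (or set of formulas) defines exactly the irreflexive frames.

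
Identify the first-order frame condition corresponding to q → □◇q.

Symmetry

This is the B axiom.
Its frame correspondent is symmetry — ∀x ∀y (Rxy → Ryx).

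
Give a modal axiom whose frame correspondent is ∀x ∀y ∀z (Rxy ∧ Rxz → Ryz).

The condition is the Euclidean property. The 5 schema ◇ψ → □◇ψ defines it.
Suppose ◇ψ→□◇ψ is valid. Take Rxy, Rxz and set V(ψ)={y}. Then ◇ψ at x, so □◇ψ at x, so ◇ψ at z, so some w with Rzw has ψ; w=y, i.e. Rzy. By symmetry of the argument, Ryz.

◇ψ → □◇ψ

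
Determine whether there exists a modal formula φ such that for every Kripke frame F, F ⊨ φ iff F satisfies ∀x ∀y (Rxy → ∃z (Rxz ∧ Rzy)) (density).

The condition is density. A defining modal formula is □□r → □r.
Suppose □□r→□r is valid. Take Rxy and set V(r)={w : xR²w}. Then □□r at x, so □r at x, so r at y, i.e. ∃z(Rxz∧Rzy).

Yes — defined by □□r → □r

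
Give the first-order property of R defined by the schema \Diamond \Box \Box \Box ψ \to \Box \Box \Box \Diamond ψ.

This is a Sahlqvist (Geach-type) schema ◇^1□^3ψ → □^3◇^1ψ.
Minimal-valuation argument: fix x; take any y with xR^1y and any z with xR^3z. Set V(ψ) to the set of worlds R-reachable from y in exactly 3 steps. Then □^3ψ holds at y, so the antecedent holds at x; validity forces ◇^1ψ at z, giving a w with zR^1w and yR^3w.
First-order correspondent: \forall x \forall y \forall z ((xRy \wedge x R^3 z) \to \exists w (y R^3 w \wedge zRw)).

\forall x \forall y \forall z ((xRy \wedge x R^3 z) \to \exists w (y R^3 w \wedge zRw))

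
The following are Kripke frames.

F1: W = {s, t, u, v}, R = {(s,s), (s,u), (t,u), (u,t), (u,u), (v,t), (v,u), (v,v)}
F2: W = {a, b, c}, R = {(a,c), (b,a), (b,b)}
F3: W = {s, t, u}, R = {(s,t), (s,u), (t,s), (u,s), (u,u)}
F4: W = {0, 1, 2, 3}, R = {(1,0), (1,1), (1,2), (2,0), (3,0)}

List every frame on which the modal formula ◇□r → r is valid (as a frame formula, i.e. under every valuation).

F3

The schema corresponds to symmetry: ∀x ∀y (Rxy → Ryx).
F1: fails — Rvt but not Rtv.
F2: fails — Rac but not Rca.
F3: ✓.
F4: fails — R10 but not R01.
Valid on: F3.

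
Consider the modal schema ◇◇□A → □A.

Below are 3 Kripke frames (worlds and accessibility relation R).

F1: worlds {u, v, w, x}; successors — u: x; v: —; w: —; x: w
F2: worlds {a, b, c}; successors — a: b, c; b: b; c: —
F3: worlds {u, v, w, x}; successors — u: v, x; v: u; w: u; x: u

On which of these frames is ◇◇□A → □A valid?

F3

This is the axiom for a generalized confluence (Geach) condition; its first-order frame correspondent is ∀x ∀y ∀z ((xR²y ∧ xRz) → ∃w (yRw ∧ z = w)).
F1: fails — uR²w, uRx but no t with wRt and x=t.
F2: fails — aR²b, aRc but no w with bRw and c=w.
F3: ✓.
Valid on: F3.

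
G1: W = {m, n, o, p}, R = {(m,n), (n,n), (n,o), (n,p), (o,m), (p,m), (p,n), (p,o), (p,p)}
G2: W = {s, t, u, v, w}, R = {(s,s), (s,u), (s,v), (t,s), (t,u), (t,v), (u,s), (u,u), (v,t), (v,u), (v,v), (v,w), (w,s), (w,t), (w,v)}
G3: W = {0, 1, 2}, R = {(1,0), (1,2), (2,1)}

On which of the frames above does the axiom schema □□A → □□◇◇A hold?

This is the axiom for a generalized confluence (Geach) condition; its first-order frame correspondent is ∀x ∀z (xR²z → ∃w (xR²w ∧ zR²w)).
G1: satisfies the condition.
G2: satisfies the condition.
G3: fails — 2R²0 but no w with 2R²w and 0R²w.

G1, G2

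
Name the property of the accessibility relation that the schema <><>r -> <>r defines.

This is frame-equivalent to □r → □□r (substitute ¬r for r and contrapose).
Suppose □r→□□r is valid. Take Rxy, Ryz and set V(r)={w : Rxw}. Then □r at x, so □□r at x, so □r at y, so r at z, i.e. Rxz.

transitivity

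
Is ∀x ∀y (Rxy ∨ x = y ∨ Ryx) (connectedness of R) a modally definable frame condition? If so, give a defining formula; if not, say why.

No

Any modally definable frame class is closed under disjoint unions.
Take 2 disjoint single-world reflexive frames: each is trivially connected, but their disjoint union has 2 worlds with no edge between distinct components, so it is not connected.
So no modal formula (or set of formulas) defines exactly the connected frames.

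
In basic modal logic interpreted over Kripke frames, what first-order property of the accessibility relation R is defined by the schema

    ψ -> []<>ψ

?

Suppose ψ→□◇ψ is valid. Take Rxy and set V(ψ)={x}. Then ψ at x, so □◇ψ at x, so ◇ψ at y, so some z with Ryz has ψ; z=x, i.e. Ryx.
The converse is a direct semantic check.
Frame condition: forall x forall y (Rxy -> Ryx).

symmetry: forall x forall y (Rxy -> Ryx)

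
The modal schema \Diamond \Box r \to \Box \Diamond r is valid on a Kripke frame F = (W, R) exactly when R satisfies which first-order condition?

Suppose ◇□r→□◇r is valid. Take Rxy, Rxz and set V(r)={w : Ryw}. Then □r at y so ◇□r at x, so □◇r at x, so ◇r at z, giving w with Rzw and Ryw.
Conversely, any frame satisfying \forall x \forall y \forall z (Rxy \wedge Rxz \to \exists w (Ryw \wedge Rzw)) validates the schema.
So the correspondent is convergence.

convergence: \forall x \forall y \forall z (Rxy \wedge Rxz \to \exists w (Ryw \wedge Rzw))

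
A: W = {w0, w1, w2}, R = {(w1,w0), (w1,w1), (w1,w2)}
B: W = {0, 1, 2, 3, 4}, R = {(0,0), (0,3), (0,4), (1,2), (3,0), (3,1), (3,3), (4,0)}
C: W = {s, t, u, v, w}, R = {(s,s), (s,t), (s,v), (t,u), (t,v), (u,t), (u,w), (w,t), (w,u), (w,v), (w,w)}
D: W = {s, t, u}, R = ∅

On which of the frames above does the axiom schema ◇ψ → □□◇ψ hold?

D

Frame correspondent (Sahlqvist): ∀x ∀y ∀z ((xRy ∧ xR²z) → ∃w (y = w ∧ zRw)) — i.e. a generalized confluence (Geach) condition.
A: fails — w1Rw0, w1R²w0 but no w with w0=w and w0Rw.
B: fails — 0R0, 0R²1 but no w with 0=w and 1Rw.
C: fails — sRs, sR²t but no w* with s=w* and tRw*.
D: satisfies the condition.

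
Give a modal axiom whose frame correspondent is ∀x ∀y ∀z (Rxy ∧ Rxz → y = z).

◇q → □q

This is partial functionality; the standard corresponding axiom is CD: ◇q → □q.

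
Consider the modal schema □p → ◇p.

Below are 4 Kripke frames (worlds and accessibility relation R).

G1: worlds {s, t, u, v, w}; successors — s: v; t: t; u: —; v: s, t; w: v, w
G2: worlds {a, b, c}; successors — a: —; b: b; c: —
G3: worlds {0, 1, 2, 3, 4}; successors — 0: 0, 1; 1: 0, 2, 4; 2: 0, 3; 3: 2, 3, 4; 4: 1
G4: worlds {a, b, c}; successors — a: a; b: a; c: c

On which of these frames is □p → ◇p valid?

G3, G4

This is the axiom for seriality; its first-order frame correspondent is ∀x ∃y Rxy.
G1: fails — world u has no successor.
G2: fails — world a has no successor.
G3: condition met.
G4: condition met.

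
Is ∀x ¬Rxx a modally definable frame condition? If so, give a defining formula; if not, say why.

Not definable by any modal formula

Any modally definable frame class is closed under surjective bounded morphisms.
The 2-cycle (worlds s,t with s→t→s) is irreflexive, and the map sending every world to a single reflexive point • is a surjective bounded morphism (forth: every edge maps to (•,•); back: every world has a successor). So any modal formula valid on the 2-cycle is also valid on the reflexive point, which is not irreflexive.
Hence irreflexivity is not modally definable.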